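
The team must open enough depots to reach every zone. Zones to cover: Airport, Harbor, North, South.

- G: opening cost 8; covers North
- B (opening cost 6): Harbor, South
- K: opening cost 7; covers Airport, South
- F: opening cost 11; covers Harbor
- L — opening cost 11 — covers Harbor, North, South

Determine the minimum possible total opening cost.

The greedy cost-per-new-zone heuristic would pick B, K, and G for 21, but a cheaper cover exists.
Choose K and L: together they cover Airport, Harbor, North, South — every zone.
Total opening cost: 7 + 11 = 18.
No cover costs less than 18.

18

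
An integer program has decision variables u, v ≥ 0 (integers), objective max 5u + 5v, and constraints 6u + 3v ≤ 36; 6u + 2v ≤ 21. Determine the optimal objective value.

50

Relaxing integrality, the LP optimum is 52.50 at (u,v) = (0, 10.5), which is not an integer point.
(u,v)=(0,10): 6·0+3·10=30≤36, 6·0+2·10=20≤21, objective 50.
(u,v)=(0,9): 6·0+3·9=27≤36, 6·0+2·9=18≤21, objective 45.
Maximum is 50 at (u,v)=(0,10).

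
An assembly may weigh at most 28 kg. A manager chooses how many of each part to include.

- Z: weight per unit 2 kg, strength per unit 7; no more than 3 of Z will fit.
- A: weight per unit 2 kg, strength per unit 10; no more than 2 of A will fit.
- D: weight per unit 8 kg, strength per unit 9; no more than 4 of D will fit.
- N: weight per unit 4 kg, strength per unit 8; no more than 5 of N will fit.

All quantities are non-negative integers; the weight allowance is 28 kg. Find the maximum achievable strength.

74

This is a bounded integer knapsack.
A has the best ratio (10/2); taking only A gives at most 2×10 = 20 (stopped by the supply cap of 2).
Mixing does better — 2×Z, 2×A, and 5×N: weight 28 ≤ 28, strength 2·7 + 2·10 + 5·8 = 74.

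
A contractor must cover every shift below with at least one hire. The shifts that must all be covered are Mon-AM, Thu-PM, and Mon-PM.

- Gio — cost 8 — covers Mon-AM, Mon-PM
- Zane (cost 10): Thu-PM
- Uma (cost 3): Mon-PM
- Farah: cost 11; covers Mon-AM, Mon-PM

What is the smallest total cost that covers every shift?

18

This is an integer covering problem.
Choose Gio and Zane: together they cover Mon-AM, Thu-PM, Mon-PM — every shift.
Total cost: 8 + 10 = 18.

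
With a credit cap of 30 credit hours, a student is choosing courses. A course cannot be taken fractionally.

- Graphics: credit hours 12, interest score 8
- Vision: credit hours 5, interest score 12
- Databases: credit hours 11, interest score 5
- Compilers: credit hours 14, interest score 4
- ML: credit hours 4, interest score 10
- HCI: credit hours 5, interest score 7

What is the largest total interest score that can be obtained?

Vision + Databases + ML + HCI: credit hours 5 + 11 + 4 + 5 = 25 ≤ 30, interest score 12 + 5 + 10 + 7 = 34.
Graphics + Vision + ML + HCI: credit hours 12 + 5 + 4 + 5 = 26 ≤ 30, interest score 8 + 12 + 10 + 7 = 37.
Vision + Compilers + ML + HCI: credit hours 5 + 14 + 4 + 5 = 28 ≤ 30, interest score 12 + 4 + 10 + 7 = 33.
Best is Graphics, Vision, ML, and HCI with total interest score 37.

37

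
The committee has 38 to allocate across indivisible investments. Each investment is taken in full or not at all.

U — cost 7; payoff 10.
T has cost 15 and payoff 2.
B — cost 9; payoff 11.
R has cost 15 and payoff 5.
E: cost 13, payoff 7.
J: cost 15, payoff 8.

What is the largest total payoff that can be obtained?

U + B + E: cost 7 + 9 + 13 = 29 ≤ 38, payoff 10 + 11 + 7 = 28.
U + B + J: cost 7 + 9 + 15 = 31 ≤ 38, payoff 10 + 11 + 8 = 29.
Best is U, B, and J with total payoff 29.

29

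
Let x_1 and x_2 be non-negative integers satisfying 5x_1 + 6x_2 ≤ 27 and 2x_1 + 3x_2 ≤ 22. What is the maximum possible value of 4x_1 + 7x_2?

(x_1,x_2)=(0,4): 5·0+6·4=24≤27, 2·0+3·4=12≤22, objective 28.
(x_1,x_2)=(1,3): 5·1+6·3=23≤27, 2·1+3·3=11≤22, objective 25.
(x_1,x_2)=(0,3): 5·0+6·3=18≤27, 2·0+3·3=9≤22, objective 21.
The best lattice point is (0,4), giving 28.

28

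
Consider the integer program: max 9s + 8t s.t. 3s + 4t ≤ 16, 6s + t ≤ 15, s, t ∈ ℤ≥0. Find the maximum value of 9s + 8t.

The continuous relaxation peaks at (2.1, 2.43) with value 38.29; rounding to a feasible lattice point costs some objective.
(s,t)=(2,2) is feasible, giving 34.
(s,t)=(1,3) is feasible, giving 33.
(s,t)=(2,1) is feasible, giving 26.
Maximum is 34 at (s,t)=(2,2).

34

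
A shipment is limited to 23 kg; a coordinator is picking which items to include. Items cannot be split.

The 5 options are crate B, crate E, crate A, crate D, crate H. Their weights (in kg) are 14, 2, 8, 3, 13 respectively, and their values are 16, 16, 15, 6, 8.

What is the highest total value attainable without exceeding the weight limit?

Allowing fractional choices, the relaxed optimum would be about 48.4, but items are indivisible.
crate E + crate A + crate H: weight 2 + 8 + 13 = 23 ≤ 23, value 16 + 15 + 8 = 39.
crate B + crate E + crate D: weight 14 + 2 + 3 = 19 ≤ 23, value 16 + 16 + 6 = 38.
Best is crate E, crate A, and crate H with total value 39.

39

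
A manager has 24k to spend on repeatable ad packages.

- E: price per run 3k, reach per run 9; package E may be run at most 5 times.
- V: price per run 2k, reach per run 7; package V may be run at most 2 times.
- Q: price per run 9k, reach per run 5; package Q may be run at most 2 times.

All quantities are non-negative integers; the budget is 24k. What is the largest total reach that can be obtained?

Take 5×E and 2×V: price 19 ≤ 24, reach 5·9 + 2·7 = 59.
V has the best ratio (7/2) and is taken to its limit of 2; remaining capacity is filled optimally with the others.

59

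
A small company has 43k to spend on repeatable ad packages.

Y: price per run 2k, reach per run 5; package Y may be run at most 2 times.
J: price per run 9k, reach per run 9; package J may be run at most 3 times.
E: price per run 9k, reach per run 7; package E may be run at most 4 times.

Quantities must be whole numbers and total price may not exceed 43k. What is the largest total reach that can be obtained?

44

This is a bounded integer knapsack.
Take 2×Y, 3×J, and 1×E: price 40 ≤ 43, reach 2·5 + 3·9 + 1·7 = 44.
Y has the best ratio (5/2) and is taken to its limit of 2; remaining capacity is filled optimally with the others.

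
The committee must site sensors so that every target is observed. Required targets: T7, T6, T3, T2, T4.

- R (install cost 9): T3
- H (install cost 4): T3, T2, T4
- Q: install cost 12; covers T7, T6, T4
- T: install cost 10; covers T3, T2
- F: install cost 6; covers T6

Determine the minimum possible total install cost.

This is a weighted set-cover instance.
Choose H and Q: together they cover T7, T6, T3, T2, T4 — every target.
Total install cost: 4 + 12 = 16.
No cover costs less than 16.

16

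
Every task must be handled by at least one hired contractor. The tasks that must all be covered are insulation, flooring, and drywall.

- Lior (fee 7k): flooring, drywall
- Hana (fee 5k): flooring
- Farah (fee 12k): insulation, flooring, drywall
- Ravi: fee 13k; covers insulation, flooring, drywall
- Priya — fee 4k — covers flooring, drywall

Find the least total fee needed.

12

Farah alone covers insulation, flooring, drywall — every task.
Total fee: 12.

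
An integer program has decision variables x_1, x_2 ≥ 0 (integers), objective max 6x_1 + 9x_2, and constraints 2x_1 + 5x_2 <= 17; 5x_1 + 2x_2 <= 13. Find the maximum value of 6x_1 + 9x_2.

The continuous relaxation peaks at (1.48, 2.81) with value 34.14; rounding to a feasible lattice point costs some objective.
(x_1,x_2)=(1,3): 2·1+5·3=17≤17, 5·1+2·3=11≤13, objective 33.
(x_1,x_2)=(0,3): 2·0+5·3=15≤17, 5·0+2·3=6≤13, objective 27.
(x_1,x_2)=(1,2): 2·1+5·2=12≤17, 5·1+2·2=9≤13, objective 24.
The best lattice point is (1,3), giving 33.

33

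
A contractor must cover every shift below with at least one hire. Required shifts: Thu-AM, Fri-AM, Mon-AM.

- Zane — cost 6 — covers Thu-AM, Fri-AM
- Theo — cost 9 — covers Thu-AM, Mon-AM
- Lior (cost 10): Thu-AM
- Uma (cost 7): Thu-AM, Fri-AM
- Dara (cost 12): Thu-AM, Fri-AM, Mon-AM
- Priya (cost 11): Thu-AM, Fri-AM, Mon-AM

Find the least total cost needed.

11

The greedy cost-per-new-shift heuristic would pick Zane and Theo for 15, but a cheaper cover exists.
Priya alone covers Thu-AM, Fri-AM, Mon-AM — every shift.
Total cost: 11.
No cover costs less than 11.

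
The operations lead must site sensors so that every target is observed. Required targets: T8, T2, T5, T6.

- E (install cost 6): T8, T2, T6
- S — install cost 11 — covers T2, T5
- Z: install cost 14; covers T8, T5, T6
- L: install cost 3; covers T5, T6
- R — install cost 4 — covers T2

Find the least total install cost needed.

This is a weighted set-cover instance.
Choose E and L: together they cover T8, T2, T5, T6 — every target.
Total install cost: 6 + 3 = 9.
No cover costs less than 9.

9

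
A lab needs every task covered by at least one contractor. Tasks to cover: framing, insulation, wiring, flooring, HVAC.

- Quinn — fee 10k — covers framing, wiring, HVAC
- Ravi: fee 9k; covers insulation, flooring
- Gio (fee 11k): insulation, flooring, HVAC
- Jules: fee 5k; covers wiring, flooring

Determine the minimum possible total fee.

The greedy cost-per-new-task heuristic would pick Jules, Quinn, and Ravi for 24, but a cheaper cover exists.
Choose Quinn and Ravi: together they cover framing, insulation, wiring, flooring, HVAC — every task.
Total fee: 10 + 9 = 19.
No cover costs less than 19.

19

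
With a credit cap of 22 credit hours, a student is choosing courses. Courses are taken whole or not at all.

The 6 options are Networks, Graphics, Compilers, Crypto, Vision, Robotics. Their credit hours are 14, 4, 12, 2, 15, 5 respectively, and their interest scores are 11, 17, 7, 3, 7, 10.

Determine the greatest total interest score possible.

34

This is a 0-1 knapsack instance.
Take Graphics, Compilers, and Robotics: credit hours 4 + 12 + 5 = 21 ≤ 22, interest score 17 + 7 + 10 = 34.
No other feasible combination does better.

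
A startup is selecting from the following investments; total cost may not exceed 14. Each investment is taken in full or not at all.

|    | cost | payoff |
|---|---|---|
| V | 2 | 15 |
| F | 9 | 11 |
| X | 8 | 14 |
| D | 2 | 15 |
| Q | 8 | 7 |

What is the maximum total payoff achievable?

Treat it as a binary knapsack problem.
Allowing fractional choices, the relaxed optimum would be about 46.4, but investments are indivisible.
V + X + D: cost 2 + 8 + 2 = 12 ≤ 14, payoff 15 + 14 + 15 = 44.
V + F + D: cost 2 + 9 + 2 = 13 ≤ 14, payoff 15 + 11 + 15 = 41.
Best is V, X, and D with total payoff 44.

44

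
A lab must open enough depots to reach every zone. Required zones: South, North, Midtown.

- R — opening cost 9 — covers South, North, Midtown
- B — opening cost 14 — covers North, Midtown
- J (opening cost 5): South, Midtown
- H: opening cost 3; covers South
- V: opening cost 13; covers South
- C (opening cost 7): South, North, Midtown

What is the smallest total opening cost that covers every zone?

C alone covers South, North, Midtown — every zone.
Total opening cost: 7.
No cover costs less than 7.

7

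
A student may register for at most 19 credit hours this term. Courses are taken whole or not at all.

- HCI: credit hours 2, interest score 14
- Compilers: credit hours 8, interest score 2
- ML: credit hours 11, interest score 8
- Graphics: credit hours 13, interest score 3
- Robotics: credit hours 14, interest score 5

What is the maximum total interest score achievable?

Allowing fractional choices, the relaxed optimum would be about 24.1, but courses are indivisible.
HCI + ML: credit hours 2 + 11 = 13 ≤ 19, interest score 14 + 8 = 22.
HCI + Robotics: credit hours 2 + 14 = 16 ≤ 19, interest score 14 + 5 = 19.
HCI + Graphics: credit hours 2 + 13 = 15 ≤ 19, interest score 14 + 3 = 17.
Best is HCI and ML with total interest score 22.

22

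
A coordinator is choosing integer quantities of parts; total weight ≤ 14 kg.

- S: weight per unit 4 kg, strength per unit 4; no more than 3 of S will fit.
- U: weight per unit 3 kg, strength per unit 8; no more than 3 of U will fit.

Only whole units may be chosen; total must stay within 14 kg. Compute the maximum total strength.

This is a bounded integer knapsack.
Take 1×S and 3×U: weight 13 ≤ 14, strength 1·4 + 3·8 = 28.
U has the best ratio (8/3) and is taken to its limit of 3; remaining capacity is filled optimally with the others.

28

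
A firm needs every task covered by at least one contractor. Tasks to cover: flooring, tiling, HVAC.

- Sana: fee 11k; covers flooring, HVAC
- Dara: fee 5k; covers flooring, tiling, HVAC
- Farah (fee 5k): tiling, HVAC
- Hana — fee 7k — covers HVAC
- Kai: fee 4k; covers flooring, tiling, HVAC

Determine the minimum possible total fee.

Kai alone covers flooring, tiling, HVAC — every task.
Total fee: 4.

4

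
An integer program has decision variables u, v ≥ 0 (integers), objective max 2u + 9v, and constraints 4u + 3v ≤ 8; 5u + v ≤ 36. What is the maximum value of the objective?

The continuous relaxation peaks at (0, 2.67) with value 24.00; rounding to a feasible lattice point costs some objective.
(u,v)=(0,2): 4·0+3·2=6≤8, 5·0+1·2=2≤36, objective 18.
(u,v)=(1,1): 4·1+3·1=7≤8, 5·1+1·1=6≤36, objective 11.
Maximum is 18 at (u,v)=(0,2).

18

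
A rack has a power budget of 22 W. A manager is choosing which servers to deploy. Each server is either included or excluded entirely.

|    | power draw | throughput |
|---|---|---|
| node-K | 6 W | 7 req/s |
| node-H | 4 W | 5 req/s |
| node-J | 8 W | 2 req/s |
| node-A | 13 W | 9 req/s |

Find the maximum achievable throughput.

16

Allowing fractional choices, the relaxed optimum would be about 20.3, but servers are indivisible.
node-K + node-A: power draw 6 + 13 = 19 ≤ 22, throughput 7 + 9 = 16.
node-H + node-A: power draw 4 + 13 = 17 ≤ 22, throughput 5 + 9 = 14.
Best is node-K and node-A with total throughput 16.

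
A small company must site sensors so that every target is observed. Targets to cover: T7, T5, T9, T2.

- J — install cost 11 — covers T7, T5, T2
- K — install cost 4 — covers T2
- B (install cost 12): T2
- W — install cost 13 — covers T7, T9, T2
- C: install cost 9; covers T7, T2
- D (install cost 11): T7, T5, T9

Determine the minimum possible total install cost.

15

Choose K and D: together they cover T7, T5, T9, T2 — every target.
Total install cost: 4 + 11 = 15.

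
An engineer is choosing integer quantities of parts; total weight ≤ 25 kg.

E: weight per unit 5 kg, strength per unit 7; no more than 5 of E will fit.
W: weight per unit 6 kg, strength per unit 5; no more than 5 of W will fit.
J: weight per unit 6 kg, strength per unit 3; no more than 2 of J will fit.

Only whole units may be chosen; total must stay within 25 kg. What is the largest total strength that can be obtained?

35

4×E: weight 20 ≤ 25, strength 4·7 = 28.
5×E: weight 25 ≤ 25, strength 5·7 = 35.
Best is 35.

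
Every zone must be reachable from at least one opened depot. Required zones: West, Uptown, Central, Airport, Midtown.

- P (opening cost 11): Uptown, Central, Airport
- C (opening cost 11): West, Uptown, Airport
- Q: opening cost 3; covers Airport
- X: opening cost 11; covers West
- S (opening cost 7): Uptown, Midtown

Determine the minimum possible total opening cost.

Choose P, C, and S: together they cover West, Uptown, Central, Airport, Midtown — every zone.
Total opening cost: 11 + 11 + 7 = 29.

29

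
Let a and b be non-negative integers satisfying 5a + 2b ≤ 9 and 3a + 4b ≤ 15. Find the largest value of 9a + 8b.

The continuous relaxation peaks at (0.429, 3.43) with value 31.29; rounding to a feasible lattice point costs some objective.
(a,b)=(1,2): 5·1+2·2=9≤9, 3·1+4·2=11≤15, objective 25.
(a,b)=(0,3): 5·0+2·3=6≤9, 3·0+4·3=12≤15, objective 24.
(a,b)=(1,1): 5·1+2·1=7≤9, 3·1+4·1=7≤15, objective 17.
Maximum is 25 at (a,b)=(1,2).

25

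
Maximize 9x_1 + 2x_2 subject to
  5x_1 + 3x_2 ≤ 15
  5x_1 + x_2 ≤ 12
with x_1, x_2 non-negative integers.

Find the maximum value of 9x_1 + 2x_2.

(x_1,x_2)=(2,1): 5·2+3·1=13≤15, 5·2+1·1=11≤12, objective 20.
(x_1,x_2)=(2,0): 5·2+3·0=10≤15, 5·2+1·0=10≤12, objective 18.
Maximum is 20 at (x_1,x_2)=(2,1).

20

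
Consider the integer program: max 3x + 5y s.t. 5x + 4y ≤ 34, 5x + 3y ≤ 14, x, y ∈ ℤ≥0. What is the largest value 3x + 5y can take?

20

(x,y)=(0,4) is feasible, giving 20.
(x,y)=(1,3) is feasible, giving 18.
(x,y)=(0,3) is feasible, giving 15.
The best lattice point is (0,4), giving 20.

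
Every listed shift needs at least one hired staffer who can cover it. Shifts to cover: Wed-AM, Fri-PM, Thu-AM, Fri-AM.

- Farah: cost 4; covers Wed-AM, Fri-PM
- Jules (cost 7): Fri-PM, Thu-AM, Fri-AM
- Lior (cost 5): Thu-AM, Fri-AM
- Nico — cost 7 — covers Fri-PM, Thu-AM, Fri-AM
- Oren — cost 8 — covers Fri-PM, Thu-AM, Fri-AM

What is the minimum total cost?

9

Choose Farah and Lior: together they cover Wed-AM, Fri-PM, Thu-AM, Fri-AM — every shift.
Total cost: 4 + 5 = 9.
No cover costs less than 9.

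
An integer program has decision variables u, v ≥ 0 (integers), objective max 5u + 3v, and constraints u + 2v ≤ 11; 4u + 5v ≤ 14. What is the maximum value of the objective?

(u,v)=(3,0) is feasible, giving 15.
(u,v)=(2,1) is feasible, giving 13.
(u,v)=(2,0) is feasible, giving 10.
Maximum is 15 at (u,v)=(3,0).

15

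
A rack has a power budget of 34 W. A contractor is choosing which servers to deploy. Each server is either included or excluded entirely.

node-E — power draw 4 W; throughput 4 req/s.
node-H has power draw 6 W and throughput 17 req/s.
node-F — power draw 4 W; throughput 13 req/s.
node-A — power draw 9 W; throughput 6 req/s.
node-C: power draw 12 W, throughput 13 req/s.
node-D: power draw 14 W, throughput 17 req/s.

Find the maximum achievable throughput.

node-E + node-H + node-F + node-D: power draw 4 + 6 + 4 + 14 = 28 ≤ 34, throughput 4 + 17 + 13 + 17 = 51.
node-H + node-F + node-A + node-D: power draw 6 + 4 + 9 + 14 = 33 ≤ 34, throughput 17 + 13 + 6 + 17 = 53.
Best is node-H, node-F, node-A, and node-D with total throughput 53.

53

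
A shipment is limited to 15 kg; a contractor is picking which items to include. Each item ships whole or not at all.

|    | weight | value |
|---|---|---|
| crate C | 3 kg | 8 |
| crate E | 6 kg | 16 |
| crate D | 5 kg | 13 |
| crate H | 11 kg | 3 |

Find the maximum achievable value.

Allowing fractional choices, the relaxed optimum would be about 37.3, but items are indivisible.
crate C + crate E: weight 3 + 6 = 9 ≤ 15, value 8 + 16 = 24.
crate C + crate E + crate D: weight 3 + 6 + 5 = 14 ≤ 15, value 8 + 16 + 13 = 37.
crate E + crate D: weight 6 + 5 = 11 ≤ 15, value 16 + 13 = 29.
Best is crate C, crate E, and crate D with total value 37.

37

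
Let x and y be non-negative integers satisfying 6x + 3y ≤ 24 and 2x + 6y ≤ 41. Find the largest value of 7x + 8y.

Relaxing integrality, the LP optimum is 57.70 at (x,y) = (0.7, 6.6), which is not an integer point.
(x,y)=(1,6): 6·1+3·6=24≤24, 2·1+6·6=38≤41, objective 55.
(x,y)=(0,6): 6·0+3·6=18≤24, 2·0+6·6=36≤41, objective 48.
(x,y)=(1,5): 6·1+3·5=21≤24, 2·1+6·5=32≤41, objective 47.
The best lattice point is (1,6), giving 55.

55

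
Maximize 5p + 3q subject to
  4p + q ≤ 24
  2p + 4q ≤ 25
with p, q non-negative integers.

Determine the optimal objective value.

34

Relaxing integrality, the LP optimum is 36.50 at (p,q) = (5.07, 3.71), which is not an integer point.
(p,q)=(5,3): 4·5+1·3=23≤24, 2·5+4·3=22≤25, objective 34.
(p,q)=(4,4): 4·4+1·4=20≤24, 2·4+4·4=24≤25, objective 32.
(p,q)=(5,2): 4·5+1·2=22≤24, 2·5+4·2=18≤25, objective 31.
The best lattice point is (5,3), giving 34.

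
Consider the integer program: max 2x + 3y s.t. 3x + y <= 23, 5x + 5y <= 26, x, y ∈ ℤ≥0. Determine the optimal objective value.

15

(x,y)=(0,5): 3·0+1·5=5≤23, 5·0+5·5=25≤26, objective 15.
(x,y)=(1,4): 3·1+1·4=7≤23, 5·1+5·4=25≤26, objective 14.
(x,y)=(0,4): 3·0+1·4=4≤23, 5·0+5·4=20≤26, objective 12.
No feasible integer point exceeds 15.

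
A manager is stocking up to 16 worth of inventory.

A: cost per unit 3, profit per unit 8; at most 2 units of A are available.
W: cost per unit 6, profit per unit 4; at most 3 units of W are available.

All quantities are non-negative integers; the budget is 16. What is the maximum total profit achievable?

This is a bounded integer knapsack.
Take 2×A and 1×W: cost 12 ≤ 16, profit 2·8 + 1·4 = 20.
A has the best ratio (8/3) and is taken to its limit of 2; remaining capacity is filled optimally with the others.

20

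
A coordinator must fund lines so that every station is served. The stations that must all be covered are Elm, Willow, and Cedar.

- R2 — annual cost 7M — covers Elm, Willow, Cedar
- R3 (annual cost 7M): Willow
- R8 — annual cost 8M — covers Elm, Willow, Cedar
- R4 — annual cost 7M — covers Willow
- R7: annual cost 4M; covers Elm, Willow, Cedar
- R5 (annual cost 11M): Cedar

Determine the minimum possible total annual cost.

R7 alone covers Elm, Willow, Cedar — every station.
Total annual cost: 4.
No cover costs less than 4.

4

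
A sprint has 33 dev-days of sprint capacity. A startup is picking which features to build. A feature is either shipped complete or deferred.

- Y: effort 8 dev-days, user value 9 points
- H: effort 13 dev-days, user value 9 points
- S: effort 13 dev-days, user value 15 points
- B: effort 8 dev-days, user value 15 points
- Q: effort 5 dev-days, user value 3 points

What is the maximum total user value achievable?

Allowing fractional choices, the relaxed optimum would be about 41.8, but features are indivisible.
Y + H + B: effort 8 + 13 + 8 = 29 ≤ 33, user value 9 + 9 + 15 = 33.
S + B + Q: effort 13 + 8 + 5 = 26 ≤ 33, user value 15 + 15 + 3 = 33.
Y + S + B: effort 8 + 13 + 8 = 29 ≤ 33, user value 9 + 15 + 15 = 39.
Best is Y, S, and B with total user value 39.

39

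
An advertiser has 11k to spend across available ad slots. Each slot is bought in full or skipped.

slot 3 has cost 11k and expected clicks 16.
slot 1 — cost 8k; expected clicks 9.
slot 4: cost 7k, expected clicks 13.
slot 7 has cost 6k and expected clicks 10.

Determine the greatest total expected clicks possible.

Take slot 3: cost 11 ≤ 11, expected clicks 16.
No other feasible combination does better.

16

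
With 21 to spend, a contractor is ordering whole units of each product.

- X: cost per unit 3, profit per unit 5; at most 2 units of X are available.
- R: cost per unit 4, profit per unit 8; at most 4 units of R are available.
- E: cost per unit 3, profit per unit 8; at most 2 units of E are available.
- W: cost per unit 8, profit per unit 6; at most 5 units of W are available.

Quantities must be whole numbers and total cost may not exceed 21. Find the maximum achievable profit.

45

E has the best ratio (8/3); taking only E gives at most 2×8 = 16 (stopped by the supply cap of 2).
Mixing does better — 1×X, 3×R, and 2×E: cost 21 ≤ 21, profit 1·5 + 3·8 + 2·8 = 45.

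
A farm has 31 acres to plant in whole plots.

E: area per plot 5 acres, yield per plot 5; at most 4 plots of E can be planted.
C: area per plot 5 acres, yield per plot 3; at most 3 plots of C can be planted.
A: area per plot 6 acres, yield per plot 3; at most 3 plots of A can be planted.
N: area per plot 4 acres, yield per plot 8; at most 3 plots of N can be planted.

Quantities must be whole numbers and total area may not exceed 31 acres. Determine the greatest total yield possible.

N has the best ratio (8/4); taking only N gives at most 3×8 = 24 (stopped by the supply cap of 3).
Mixing does better — 3×E and 3×N: area 27 ≤ 31, yield 3·5 + 3·8 = 39.

39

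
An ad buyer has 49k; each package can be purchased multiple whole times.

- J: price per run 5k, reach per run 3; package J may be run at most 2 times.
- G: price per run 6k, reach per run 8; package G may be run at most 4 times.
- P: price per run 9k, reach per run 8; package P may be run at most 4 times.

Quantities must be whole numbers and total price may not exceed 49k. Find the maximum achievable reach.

51

This is a bounded integer knapsack.
G has the best ratio (8/6); taking only G gives at most 4×8 = 32 (stopped by the supply cap of 4).
Mixing does better — 1×J, 4×G, and 2×P: price 47 ≤ 49, reach 1·3 + 4·8 + 2·8 = 51.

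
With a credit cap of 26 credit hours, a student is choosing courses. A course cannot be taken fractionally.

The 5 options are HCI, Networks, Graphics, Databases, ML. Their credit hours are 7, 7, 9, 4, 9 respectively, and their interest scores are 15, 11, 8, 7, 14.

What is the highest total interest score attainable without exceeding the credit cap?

40

HCI + Networks + ML: credit hours 7 + 7 + 9 = 23 ≤ 26, interest score 15 + 11 + 14 = 40.
HCI + Graphics + ML: credit hours 7 + 9 + 9 = 25 ≤ 26, interest score 15 + 8 + 14 = 37.
Best is HCI, Networks, and ML with total interest score 40.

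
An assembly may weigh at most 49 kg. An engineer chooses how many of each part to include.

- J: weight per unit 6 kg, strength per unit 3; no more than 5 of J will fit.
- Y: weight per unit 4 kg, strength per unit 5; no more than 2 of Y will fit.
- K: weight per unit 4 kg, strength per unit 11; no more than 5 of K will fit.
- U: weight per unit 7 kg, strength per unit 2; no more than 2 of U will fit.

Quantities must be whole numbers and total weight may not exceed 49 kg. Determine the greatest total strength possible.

K has the best ratio (11/4); taking only K gives at most 5×11 = 55 (stopped by the supply cap of 5).
Mixing does better — 3×J, 2×Y, and 5×K: weight 46 ≤ 49, strength 3·3 + 2·5 + 5·11 = 74.

74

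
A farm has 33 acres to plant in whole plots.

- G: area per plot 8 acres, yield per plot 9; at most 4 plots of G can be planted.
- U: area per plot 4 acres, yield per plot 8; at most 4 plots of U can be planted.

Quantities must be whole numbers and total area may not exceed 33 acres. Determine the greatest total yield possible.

50

Take 2×G and 4×U: area 32 ≤ 33, yield 2·9 + 4·8 = 50.
U has the best ratio (8/4) and is taken to its limit of 4; remaining capacity is filled optimally with the others.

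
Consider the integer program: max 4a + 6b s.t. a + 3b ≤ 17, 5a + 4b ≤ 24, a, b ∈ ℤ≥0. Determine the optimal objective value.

(a,b)=(0,5) is feasible, giving 30.
(a,b)=(1,4) is feasible, giving 28.
(a,b)=(0,4) is feasible, giving 24.
The best lattice point is (0,5), giving 30.

30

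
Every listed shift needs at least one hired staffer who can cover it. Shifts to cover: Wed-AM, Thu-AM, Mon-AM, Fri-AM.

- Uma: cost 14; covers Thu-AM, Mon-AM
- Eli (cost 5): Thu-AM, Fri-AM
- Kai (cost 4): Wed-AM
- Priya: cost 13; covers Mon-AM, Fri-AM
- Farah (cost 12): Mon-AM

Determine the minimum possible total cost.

21

Choose Eli, Kai, and Farah: together they cover Wed-AM, Thu-AM, Mon-AM, Fri-AM — every shift.
Total cost: 5 + 4 + 12 = 21.
No cover costs less than 21.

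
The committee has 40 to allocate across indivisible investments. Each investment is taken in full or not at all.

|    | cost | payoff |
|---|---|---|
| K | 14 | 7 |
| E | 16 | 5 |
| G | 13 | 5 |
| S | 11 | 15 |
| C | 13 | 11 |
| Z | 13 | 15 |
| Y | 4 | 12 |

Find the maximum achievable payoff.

Allowing fractional choices, the relaxed optimum would be about 52.2, but investments are indivisible.
S + C + Y: cost 11 + 13 + 4 = 28 ≤ 40, payoff 15 + 11 + 12 = 38.
S + C + Z: cost 11 + 13 + 13 = 37 ≤ 40, payoff 15 + 11 + 15 = 41.
S + Z + Y: cost 11 + 13 + 4 = 28 ≤ 40, payoff 15 + 15 + 12 = 42.
Best is S, Z, and Y with total payoff 42.

42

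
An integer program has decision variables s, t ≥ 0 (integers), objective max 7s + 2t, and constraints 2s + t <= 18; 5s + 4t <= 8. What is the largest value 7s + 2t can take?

The continuous relaxation peaks at (1.6, 0) with value 11.20; rounding to a feasible lattice point costs some objective.
(s,t)=(1,0): 2·1+1·0=2≤18, 5·1+4·0=5≤8, objective 7.
(s,t)=(0,1): 2·0+1·1=1≤18, 5·0+4·1=4≤8, objective 2.
(s,t)=(0,0): 2·0+1·0=0≤18, 5·0+4·0=0≤8, objective 0.
No feasible integer point exceeds 7.

7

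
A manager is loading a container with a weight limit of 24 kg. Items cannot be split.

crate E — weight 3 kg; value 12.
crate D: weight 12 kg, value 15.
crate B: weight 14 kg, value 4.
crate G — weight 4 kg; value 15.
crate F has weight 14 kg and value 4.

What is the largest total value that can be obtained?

Allowing fractional choices, the relaxed optimum would be about 43.4, but items are indivisible.
crate E + crate G + crate F: weight 3 + 4 + 14 = 21 ≤ 24, value 12 + 15 + 4 = 31.
crate E + crate D + crate G: weight 3 + 12 + 4 = 19 ≤ 24, value 12 + 15 + 15 = 42.
crate E + crate B + crate G: weight 3 + 14 + 4 = 21 ≤ 24, value 12 + 4 + 15 = 31.
Best is crate E, crate D, and crate G with total value 42.

42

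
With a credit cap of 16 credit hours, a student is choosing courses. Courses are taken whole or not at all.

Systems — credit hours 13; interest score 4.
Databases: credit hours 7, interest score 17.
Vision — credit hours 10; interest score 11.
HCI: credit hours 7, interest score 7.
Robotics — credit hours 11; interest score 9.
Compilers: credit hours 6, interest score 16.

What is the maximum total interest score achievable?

Take Databases and Compilers: credit hours 7 + 6 = 13 ≤ 16, interest score 17 + 16 = 33.
No other feasible combination does better.

33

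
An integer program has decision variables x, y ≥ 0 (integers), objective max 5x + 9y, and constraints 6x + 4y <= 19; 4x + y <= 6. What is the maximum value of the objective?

The continuous relaxation peaks at (0, 4.75) with value 42.75; rounding to a feasible lattice point costs some objective.
(x,y)=(0,4): 6·0+4·4=16≤19, 4·0+1·4=4≤6, objective 36.
(x,y)=(0,3): 6·0+4·3=12≤19, 4·0+1·3=3≤6, objective 27.
Maximum is 36 at (x,y)=(0,4).

36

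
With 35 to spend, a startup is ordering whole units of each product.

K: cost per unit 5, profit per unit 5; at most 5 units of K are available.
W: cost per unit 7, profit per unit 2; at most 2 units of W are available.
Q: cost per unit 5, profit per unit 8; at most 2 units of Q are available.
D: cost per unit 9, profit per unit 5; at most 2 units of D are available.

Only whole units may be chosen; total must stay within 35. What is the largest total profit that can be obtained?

3×K, 2×Q, and 1×D: cost 34 ≤ 35, profit 3·5 + 2·8 + 1·5 = 36.
5×K and 2×Q: cost 35 ≤ 35, profit 5·5 + 2·8 = 41.
Best is 41.

41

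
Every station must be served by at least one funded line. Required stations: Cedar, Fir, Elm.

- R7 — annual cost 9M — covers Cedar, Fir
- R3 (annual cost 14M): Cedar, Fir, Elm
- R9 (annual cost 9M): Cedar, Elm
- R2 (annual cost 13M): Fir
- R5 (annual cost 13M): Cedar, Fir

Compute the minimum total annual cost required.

14

R3 alone covers Cedar, Fir, Elm — every station.
Total annual cost: 14.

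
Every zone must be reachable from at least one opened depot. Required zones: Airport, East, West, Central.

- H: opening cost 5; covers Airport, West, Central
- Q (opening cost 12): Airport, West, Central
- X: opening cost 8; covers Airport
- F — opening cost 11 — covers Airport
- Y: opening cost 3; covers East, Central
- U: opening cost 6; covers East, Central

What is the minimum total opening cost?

8

Choose H and Y: together they cover Airport, East, West, Central — every zone.
Total opening cost: 5 + 3 = 8.
No cover costs less than 8.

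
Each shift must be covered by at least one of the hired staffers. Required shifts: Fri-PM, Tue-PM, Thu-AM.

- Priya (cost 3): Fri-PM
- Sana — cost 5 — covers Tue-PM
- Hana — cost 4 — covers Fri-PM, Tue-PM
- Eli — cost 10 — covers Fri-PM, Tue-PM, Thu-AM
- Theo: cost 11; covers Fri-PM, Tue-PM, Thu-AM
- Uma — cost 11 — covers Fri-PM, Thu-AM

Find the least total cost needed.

10

The greedy cost-per-new-shift heuristic would pick Hana and Eli for 14, but a cheaper cover exists.
Eli alone covers Fri-PM, Tue-PM, Thu-AM — every shift.
Total cost: 10.
No cover costs less than 10.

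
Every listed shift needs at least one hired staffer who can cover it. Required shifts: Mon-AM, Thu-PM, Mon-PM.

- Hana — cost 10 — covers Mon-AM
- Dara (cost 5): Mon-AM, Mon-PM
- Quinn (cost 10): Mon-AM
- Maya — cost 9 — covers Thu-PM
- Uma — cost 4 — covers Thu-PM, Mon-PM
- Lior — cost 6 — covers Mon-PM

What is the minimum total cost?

This is a weighted set-cover instance.
Choose Dara and Uma: together they cover Mon-AM, Thu-PM, Mon-PM — every shift.
Total cost: 5 + 4 = 9.

9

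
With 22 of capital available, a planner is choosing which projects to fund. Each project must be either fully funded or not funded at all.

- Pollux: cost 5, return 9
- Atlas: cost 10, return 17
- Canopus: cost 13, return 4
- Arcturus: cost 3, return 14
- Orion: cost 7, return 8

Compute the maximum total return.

This is a 0-1 knapsack instance.
Atlas + Arcturus + Orion: cost 10 + 3 + 7 = 20 ≤ 22, return 17 + 14 + 8 = 39.
Pollux + Atlas + Orion: cost 5 + 10 + 7 = 22 ≤ 22, return 9 + 17 + 8 = 34.
Pollux + Atlas + Arcturus: cost 5 + 10 + 3 = 18 ≤ 22, return 9 + 17 + 14 = 40.
Best is Pollux, Atlas, and Arcturus with total return 40.

40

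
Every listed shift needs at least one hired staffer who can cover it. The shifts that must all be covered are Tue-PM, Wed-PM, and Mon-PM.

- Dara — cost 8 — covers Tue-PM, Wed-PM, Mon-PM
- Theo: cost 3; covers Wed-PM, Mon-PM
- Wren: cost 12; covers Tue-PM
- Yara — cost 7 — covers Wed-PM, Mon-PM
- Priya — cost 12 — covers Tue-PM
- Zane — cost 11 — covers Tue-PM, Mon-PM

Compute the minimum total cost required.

8

This is a weighted set-cover instance.
Dara alone covers Tue-PM, Wed-PM, Mon-PM — every shift.
Total cost: 8.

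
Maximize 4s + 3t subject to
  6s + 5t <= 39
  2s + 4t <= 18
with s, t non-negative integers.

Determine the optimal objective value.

Relaxing integrality, the LP optimum is 26.00 at (s,t) = (6.5, 0), which is not an integer point.
(s,t)=(6,0): 6·6+5·0=36≤39, 2·6+4·0=12≤18, objective 24.
(s,t)=(5,1): 6·5+5·1=35≤39, 2·5+4·1=14≤18, objective 23.
(s,t)=(5,0): 6·5+5·0=30≤39, 2·5+4·0=10≤18, objective 20.
Maximum is 24 at (s,t)=(6,0).

24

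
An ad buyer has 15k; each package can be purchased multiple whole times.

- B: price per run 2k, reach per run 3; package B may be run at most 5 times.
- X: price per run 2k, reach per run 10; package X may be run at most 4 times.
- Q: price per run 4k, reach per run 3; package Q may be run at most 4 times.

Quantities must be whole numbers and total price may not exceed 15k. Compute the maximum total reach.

X has the best ratio (10/2); taking only X gives at most 4×10 = 40 (stopped by the supply cap of 4).
Mixing does better — 3×B and 4×X: price 14 ≤ 15, reach 3·3 + 4·10 = 49.

49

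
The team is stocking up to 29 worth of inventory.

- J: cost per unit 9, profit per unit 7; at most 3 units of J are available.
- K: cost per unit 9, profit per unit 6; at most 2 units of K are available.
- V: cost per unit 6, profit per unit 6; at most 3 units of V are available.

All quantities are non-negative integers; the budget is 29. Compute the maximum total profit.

Take 1×J and 3×V: cost 27 ≤ 29, profit 1·7 + 3·6 = 25.
V has the best ratio (6/6) and is taken to its limit of 3; remaining capacity is filled optimally with the others.

25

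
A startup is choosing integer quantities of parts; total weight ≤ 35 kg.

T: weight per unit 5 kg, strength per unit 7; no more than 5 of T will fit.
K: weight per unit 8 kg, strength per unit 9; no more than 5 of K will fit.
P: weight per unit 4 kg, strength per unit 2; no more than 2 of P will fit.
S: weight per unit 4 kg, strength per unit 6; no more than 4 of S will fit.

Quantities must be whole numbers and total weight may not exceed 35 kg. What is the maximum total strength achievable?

S has the best ratio (6/4); taking only S gives at most 4×6 = 24 (stopped by the supply cap of 4).
Mixing does better — 3×T, 1×K, and 3×S: weight 35 ≤ 35, strength 3·7 + 1·9 + 3·6 = 48.

48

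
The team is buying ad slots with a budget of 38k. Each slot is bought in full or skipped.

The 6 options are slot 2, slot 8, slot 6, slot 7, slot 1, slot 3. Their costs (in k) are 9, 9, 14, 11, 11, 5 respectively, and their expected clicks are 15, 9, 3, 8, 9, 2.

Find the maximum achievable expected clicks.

slot 2 + slot 8 + slot 7 + slot 3: cost 9 + 9 + 11 + 5 = 34 ≤ 38, expected clicks 15 + 9 + 8 + 2 = 34.
slot 2 + slot 7 + slot 1 + slot 3: cost 9 + 11 + 11 + 5 = 36 ≤ 38, expected clicks 15 + 8 + 9 + 2 = 34.
slot 2 + slot 8 + slot 1 + slot 3: cost 9 + 9 + 11 + 5 = 34 ≤ 38, expected clicks 15 + 9 + 9 + 2 = 35.
Best is slot 2, slot 8, slot 1, and slot 3 with total expected clicks 35.

35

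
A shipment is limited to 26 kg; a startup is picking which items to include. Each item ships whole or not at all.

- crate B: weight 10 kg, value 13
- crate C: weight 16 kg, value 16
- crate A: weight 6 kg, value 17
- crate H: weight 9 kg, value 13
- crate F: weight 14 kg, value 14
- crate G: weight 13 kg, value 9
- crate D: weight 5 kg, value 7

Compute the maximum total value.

Allowing fractional choices, the relaxed optimum would be about 44.8, but items are indivisible.
crate A + crate F + crate D: weight 6 + 14 + 5 = 25 ≤ 26, value 17 + 14 + 7 = 38.
crate B + crate A + crate H: weight 10 + 6 + 9 = 25 ≤ 26, value 13 + 17 + 13 = 43.
crate A + crate H + crate D: weight 6 + 9 + 5 = 20 ≤ 26, value 17 + 13 + 7 = 37.
Best is crate B, crate A, and crate H with total value 43.

43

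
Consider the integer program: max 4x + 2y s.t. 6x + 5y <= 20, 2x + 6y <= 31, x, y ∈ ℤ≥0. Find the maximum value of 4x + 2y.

Relaxing integrality, the LP optimum is 13.33 at (x,y) = (3.33, 0), which is not an integer point.
(x,y)=(3,0): 6·3+5·0=18≤20, 2·3+6·0=6≤31, objective 12.
(x,y)=(2,1): 6·2+5·1=17≤20, 2·2+6·1=10≤31, objective 10.
(x,y)=(2,0): 6·2+5·0=12≤20, 2·2+6·0=4≤31, objective 8.
No feasible integer point exceeds 12.

12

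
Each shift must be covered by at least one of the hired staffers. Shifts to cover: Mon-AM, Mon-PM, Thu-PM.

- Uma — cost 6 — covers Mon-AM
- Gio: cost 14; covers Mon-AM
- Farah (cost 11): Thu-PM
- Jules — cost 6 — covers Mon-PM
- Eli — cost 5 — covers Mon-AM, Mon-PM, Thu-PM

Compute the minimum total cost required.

5

Eli alone covers Mon-AM, Mon-PM, Thu-PM — every shift.
Total cost: 5.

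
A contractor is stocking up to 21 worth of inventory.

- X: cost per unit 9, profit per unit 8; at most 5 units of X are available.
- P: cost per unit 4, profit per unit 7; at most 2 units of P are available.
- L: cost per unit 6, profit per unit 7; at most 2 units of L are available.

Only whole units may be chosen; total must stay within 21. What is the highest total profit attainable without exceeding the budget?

28

1×X and 2×L: cost 21 ≤ 21, profit 1·8 + 2·7 = 22.
2×P and 2×L: cost 20 ≤ 21, profit 2·7 + 2·7 = 28.
Best is 28.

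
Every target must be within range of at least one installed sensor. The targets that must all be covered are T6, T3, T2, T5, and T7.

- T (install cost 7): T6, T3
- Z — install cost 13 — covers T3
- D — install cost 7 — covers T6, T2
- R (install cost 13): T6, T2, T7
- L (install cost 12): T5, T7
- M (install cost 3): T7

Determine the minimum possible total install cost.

26

This is an integer covering problem.
The greedy cost-per-new-target heuristic would pick M, T, D, and L for 29, but a cheaper cover exists.
Choose T, D, and L: together they cover T6, T3, T2, T5, T7 — every target.
Total install cost: 7 + 7 + 12 = 26.
No cover costs less than 26.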